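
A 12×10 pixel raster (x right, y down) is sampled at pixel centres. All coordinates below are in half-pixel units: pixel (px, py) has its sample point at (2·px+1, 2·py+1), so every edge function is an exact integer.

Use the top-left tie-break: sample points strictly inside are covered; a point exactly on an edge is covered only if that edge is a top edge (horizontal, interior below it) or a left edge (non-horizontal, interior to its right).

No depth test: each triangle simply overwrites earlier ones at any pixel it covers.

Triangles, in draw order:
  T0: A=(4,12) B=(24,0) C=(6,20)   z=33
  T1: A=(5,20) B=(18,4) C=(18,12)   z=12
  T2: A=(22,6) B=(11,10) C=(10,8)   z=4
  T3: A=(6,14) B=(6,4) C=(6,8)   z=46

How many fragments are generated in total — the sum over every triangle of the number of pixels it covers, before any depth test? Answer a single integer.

T0:
  2·area = 184
  edge (4, 12)→(24, 0): d=(20,-12) top-left  bias=+0
  edge (24, 0)→(6, 20): d=(-18,20) right/bottom  bias=-1
  edge (6, 20)→(4, 12): d=(-2,-8) top-left  bias=+0
    (11,0)@(23, 1): e=[8,2,174] → █
    (9,1)@(19, 3): e=[0,46,138] → █  [on edge]
    (10,1)@(21, 3): e=[24,6,154] → █
    (11,1)@(23, 3): e=[48,-34,170] → ·
    (8,2)@(17, 5): e=[16,50,118] → █
    (10,2)@(21, 5): e=[64,-30,150] → ·
    (6,3)@(13, 7): e=[8,94,82] → █
    (7,3)@(15, 7): e=[32,54,98] → █
    (9,3)@(19, 7): e=[80,-26,130] → ·
    (4,4)@(9, 9): e=[0,138,46] → █  [on edge]
    (5,4)@(11, 9): e=[24,98,62] → █
    (8,4)@(17, 9): e=[96,-22,110] → ·
  covered (24 px):
    · · · · · · · · · · · █
    · · · · · · · · · █ █ ·
    · · · · · · · · █ █ · ·
    · · · · · · █ █ █ · · ·
    · · · · █ █ █ █ · · · ·
    · · · █ █ █ █ · · · · ·
    · · █ █ █ █ · · · · · ·
    · · █ █ █ · · · · · · ·
    · · · █ · · · · · · · ·
    · · · · · · · · · · · ·
T1:
  2·area = 104
  edge (5, 20)→(18, 4): d=(13,-16) top-left  bias=+0
  edge (18, 4)→(18, 12): d=(0,8) right/bottom  bias=-1
  edge (18, 12)→(5, 20): d=(-13,8) right/bottom  bias=-1
    (8,3)@(17, 7): e=[23,8,73] → █
    (9,3)@(19, 7): e=[55,-8,57] → ·
    (7,4)@(15, 9): e=[17,24,63] → █
    (9,4)@(19, 9): e=[81,-8,31] → ·
    (6,5)@(13, 11): e=[11,40,53] → █
    (9,5)@(19, 11): e=[107,-8,5] → ·
    (5,6)@(11, 13): e=[5,56,43] → █
    (8,6)@(17, 13): e=[101,8,-5] → ·
    (5,7)@(11, 15): e=[31,56,17] → █
    (7,7)@(15, 15): e=[95,24,-15] → ·
    (4,8)@(9, 17): e=[25,72,7] → █
    (5,8)@(11, 17): e=[57,56,-9] → ·
  covered (12 px):
    · · · · · · · · · · · ·
    · · · · · · · · · · · ·
    · · · · · · · · · · · ·
    · · · · · · · · █ · · ·
    · · · · · · · █ █ · · ·
    · · · · · · █ █ █ · · ·
    · · · · · █ █ █ · · · ·
    · · · · · █ █ · · · · ·
    · · · · █ · · · · · · ·
    · · · · · · · · · · · ·
T2:
  2·area = 26
  edge (22, 6)→(11, 10): d=(-11,4) right/bottom  bias=-1
  edge (11, 10)→(10, 8): d=(-1,-2) top-left  bias=+0
  edge (10, 8)→(22, 6): d=(12,-2) top-left  bias=+0
    (8,3)@(17, 7): e=[9,15,2] → █
    (9,3)@(19, 7): e=[1,19,6] → █
    (10,3)@(21, 7): e=[-7,23,10] → ·
    (5,4)@(11, 9): e=[11,1,14] → █
    (6,4)@(13, 9): e=[3,5,18] → █
    (7,4)@(15, 9): e=[-5,9,22] → ·
    (8,4)@(17, 9): e=[-13,13,26] → ·
    (9,4)@(19, 9): e=[-21,17,30] → ·
    (5,5)@(11, 11): e=[-11,-1,38] → ·
    (6,5)@(13, 11): e=[-19,3,42] → ·
  covered (4 px):
    · · · · · · · · · · · ·
    · · · · · · · · · · · ·
    · · · · · · · · · · · ·
    · · · · · · · · █ █ · ·
    · · · · · █ █ · · · · ·
    · · · · · · · · · · · ·
    · · · · · · · · · · · ·
    · · · · · · · · · · · ·
    · · · · · · · · · · · ·
    · · · · · · · · · · · ·
T3:
  degenerate (2·area = 0) — covers nothing

Result: 40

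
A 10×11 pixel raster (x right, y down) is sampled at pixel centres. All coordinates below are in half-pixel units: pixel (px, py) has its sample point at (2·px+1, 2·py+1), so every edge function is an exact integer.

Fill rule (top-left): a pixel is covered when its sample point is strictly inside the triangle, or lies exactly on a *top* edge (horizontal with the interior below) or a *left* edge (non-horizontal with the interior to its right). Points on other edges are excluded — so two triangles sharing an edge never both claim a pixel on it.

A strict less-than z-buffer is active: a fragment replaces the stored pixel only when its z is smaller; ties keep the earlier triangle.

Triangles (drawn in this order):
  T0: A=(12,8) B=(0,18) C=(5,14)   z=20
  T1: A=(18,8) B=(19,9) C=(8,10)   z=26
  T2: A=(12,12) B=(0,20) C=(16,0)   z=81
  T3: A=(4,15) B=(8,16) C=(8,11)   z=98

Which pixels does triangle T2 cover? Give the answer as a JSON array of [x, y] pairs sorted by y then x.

T0:
  2·area = 2  (B↔C swapped to make it positive)
  edge (12, 8)→(5, 14): d=(-7,6) right/bottom  bias=-1
  edge (5, 14)→(0, 18): d=(-5,4) right/bottom  bias=-1
  edge (0, 18)→(12, 8): d=(12,-10) top-left  bias=+0
  covered (0 px):
    · · · · · · · · · ·
    · · · · · · · · · ·
    · · · · · · · · · ·
    · · · · · · · · · ·
    · · · · · · · · · ·
    · · · · · · · · · ·
    · · · · · · · · · ·
    · · · · · · · · · ·
    · · · · · · · · · ·
    · · · · · · · · · ·
    · · · · · · · · · ·
T1:
  2·area = 12
  edge (18, 8)→(19, 9): d=(1,1) right/bottom  bias=-1
  edge (19, 9)→(8, 10): d=(-11,1) right/bottom  bias=-1
  edge (8, 10)→(18, 8): d=(10,-2) top-left  bias=+0
    (5,0)@(11, 1): e=[0,96,-84] → ·  [on edge]
    (6,1)@(13, 3): e=[0,72,-60] → ·  [on edge]
    (7,2)@(15, 5): e=[0,48,-36] → ·  [on edge]
    (8,3)@(17, 7): e=[0,24,-12] → ·  [on edge]
    (6,4)@(13, 9): e=[6,6,0] → █  [on edge]
    (7,4)@(15, 9): e=[4,4,4] → █
    (8,4)@(17, 9): e=[2,2,8] → █
    (9,4)@(19, 9): e=[0,0,12] → ·  [on edge]
    (1,5)@(3, 11): e=[18,-6,0] → ·  [on edge]
    (6,5)@(13, 11): e=[8,-16,20] → ·
    (7,5)@(15, 11): e=[6,-18,24] → ·
    (8,5)@(17, 11): e=[4,-20,28] → ·
  covered (3 px):
    · · · · · · · · · ·
    · · · · · · · · · ·
    · · · · · · · · · ·
    · · · · · · · · · ·
    · · · · · · █ █ █ ·
    · · · · · · · · · ·
    · · · · · · · · · ·
    · · · · · · · · · ·
    · · · · · · · · · ·
    · · · · · · · · · ·
    · · · · · · · · · ·
T2:
  2·area = 112
  edge (12, 12)→(0, 20): d=(-12,8) right/bottom  bias=-1
  edge (0, 20)→(16, 0): d=(16,-20) top-left  bias=+0
  edge (16, 0)→(12, 12): d=(-4,12) right/bottom  bias=-1
    (7,1)@(15, 3): e=[84,28,0] → ·  [on edge]
    (6,2)@(13, 5): e=[76,20,16] → █
    (7,2)@(15, 5): e=[60,60,-8] → ·
    (5,3)@(11, 7): e=[68,12,32] → █
    (7,3)@(15, 7): e=[36,92,-16] → ·
    (4,4)@(9, 9): e=[60,4,48] → █
    (6,4)@(13, 9): e=[28,84,0] → ·  [on edge]
    (4,5)@(9, 11): e=[36,36,40] → █
    (6,5)@(13, 11): e=[4,116,-8] → ·
    (3,6)@(7, 13): e=[28,28,56] → █
    (5,6)@(11, 13): e=[-4,108,8] → ·
    (2,7)@(5, 15): e=[20,20,72] → █
    (5,7)@(11, 15): e=[-28,140,0] → ·  [on edge]
    (4,10)@(9, 21): e=[-84,196,0] → ·  [on edge]
  covered (13 px):
    · · · · · · · · · ·
    · · · · · · · · · ·
    · · · · · · █ · · ·
    · · · · · █ █ · · ·
    · · · · █ █ · · · ·
    · · · · █ █ · · · ·
    · · · █ █ · · · · ·
    · · █ █ · · · · · ·
    · █ · · · · · · · ·
    █ · · · · · · · · ·
    · · · · · · · · · ·
T3:
  2·area = 20  (B↔C swapped to make it positive)
  edge (4, 15)→(8, 11): d=(4,-4) top-left  bias=+0
  edge (8, 11)→(8, 16): d=(0,5) right/bottom  bias=-1
  edge (8, 16)→(4, 15): d=(-4,-1) top-left  bias=+0
    (3,6)@(7, 13): e=[4,5,11] → █
    (4,6)@(9, 13): e=[12,-5,13] → ·
    (2,7)@(5, 15): e=[4,15,1] → █
    (4,7)@(9, 15): e=[20,-5,5] → ·
    (2,8)@(5, 17): e=[12,15,-7] → ·
    (3,8)@(7, 17): e=[20,5,-5] → ·
  covered (3 px):
    · · · · · · · · · ·
    · · · · · · · · · ·
    · · · · · · · · · ·
    · · · · · · · · · ·
    · · · · · · · · · ·
    · · · · · · · · · ·
    · · · █ · · · · · ·
    · · █ █ · · · · · ·
    · · · · · · · · · ·
    · · · · · · · · · ·
    · · · · · · · · · ·

Result: [[6,2],[5,3],[6,3],[4,4],[5,4],[4,5],[5,5],[3,6],[4,6],[2,7],[3,7],[1,8],[0,9]]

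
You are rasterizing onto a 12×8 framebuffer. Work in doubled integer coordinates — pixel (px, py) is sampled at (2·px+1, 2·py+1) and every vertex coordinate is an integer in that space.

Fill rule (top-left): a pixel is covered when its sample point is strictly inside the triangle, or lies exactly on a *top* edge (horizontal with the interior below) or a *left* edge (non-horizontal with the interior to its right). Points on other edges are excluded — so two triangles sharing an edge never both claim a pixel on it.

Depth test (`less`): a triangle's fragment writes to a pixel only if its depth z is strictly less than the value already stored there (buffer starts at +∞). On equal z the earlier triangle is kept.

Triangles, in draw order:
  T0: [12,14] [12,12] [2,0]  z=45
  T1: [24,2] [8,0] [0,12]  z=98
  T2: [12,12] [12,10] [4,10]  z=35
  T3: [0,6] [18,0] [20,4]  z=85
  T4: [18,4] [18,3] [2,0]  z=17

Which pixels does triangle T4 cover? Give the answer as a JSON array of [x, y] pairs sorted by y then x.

T0:
  2·area = 20  (B↔C swapped to make it positive)
  edge (12, 14)→(2, 0): d=(-10,-14) top-left  bias=+0
  edge (2, 0)→(12, 12): d=(10,12) right/bottom  bias=-1
  edge (12, 12)→(12, 14): d=(0,2) right/bottom  bias=-1
    (3,3)@(7, 7): e=[0,10,10] → █  [on edge]
    (4,3)@(9, 7): e=[28,-14,6] → ·
    (3,4)@(7, 9): e=[-20,30,10] → ·
    (4,4)@(9, 9): e=[8,6,6] → █
    (5,4)@(11, 9): e=[36,-18,2] → ·
    (4,5)@(9, 11): e=[-12,26,6] → ·
    (5,5)@(11, 11): e=[16,2,2] → █
    (6,5)@(13, 11): e=[44,-22,-2] → ·
    (5,6)@(11, 13): e=[-4,22,2] → ·
  covered (3 px):
    · · · · · · · · · · · ·
    · · · · · · · · · · · ·
    · · · · · · · · · · · ·
    · · · █ · · · · · · · ·
    · · · · █ · · · · · · ·
    · · · · · █ · · · · · ·
    · · · · · · · · · · · ·
    · · · · · · · · · · · ·
T1:
  2·area = 208  (B↔C swapped to make it positive)
  edge (24, 2)→(0, 12): d=(-24,10) right/bottom  bias=-1
  edge (0, 12)→(8, 0): d=(8,-12) top-left  bias=+0
  edge (8, 0)→(24, 2): d=(16,2) right/bottom  bias=-1
    (4,0)@(9, 1): e=[174,20,14] → █
    (5,0)@(11, 1): e=[154,44,10] → █
    (6,0)@(13, 1): e=[134,68,6] → █
    (7,0)@(15, 1): e=[114,92,2] → █
    (8,0)@(17, 1): e=[94,116,-2] → ·
    (3,1)@(7, 3): e=[146,12,50] → █
    (8,1)@(17, 3): e=[46,132,30] → █
    (9,1)@(19, 3): e=[26,156,26] → █
    (10,1)@(21, 3): e=[6,180,22] → █
    (11,1)@(23, 3): e=[-14,204,18] → ·
    (2,2)@(5, 5): e=[118,4,86] → █
    (8,2)@(17, 5): e=[-2,148,62] → ·
  covered (26 px):
    · · · · █ █ █ █ · · · ·
    · · · █ █ █ █ █ █ █ █ ·
    · · █ █ █ █ █ █ · · · ·
    · · █ █ █ █ · · · · · ·
    · █ █ █ · · · · · · · ·
    █ · · · · · · · · · · ·
    · · · · · · · · · · · ·
    · · · · · · · · · · · ·
T2:
  2·area = 16  (B↔C swapped to make it positive)
  edge (12, 12)→(4, 10): d=(-8,-2) top-left  bias=+0
  edge (4, 10)→(12, 10): d=(8,0) top-left  bias=+0
  edge (12, 10)→(12, 12): d=(0,2) right/bottom  bias=-1
    (4,5)@(9, 11): e=[2,8,6] → █
    (5,5)@(11, 11): e=[6,8,2] → █
    (6,5)@(13, 11): e=[10,8,-2] → ·
    (4,6)@(9, 13): e=[-14,24,6] → ·
    (5,6)@(11, 13): e=[-10,24,2] → ·
  covered (2 px):
    · · · · · · · · · · · ·
    · · · · · · · · · · · ·
    · · · · · · · · · · · ·
    · · · · · · · · · · · ·
    · · · · · · · · · · · ·
    · · · · █ █ · · · · · ·
    · · · · · · · · · · · ·
    · · · · · · · · · · · ·
T3:
  2·area = 84
  edge (0, 6)→(18, 0): d=(18,-6) top-left  bias=+0
  edge (18, 0)→(20, 4): d=(2,4) right/bottom  bias=-1
  edge (20, 4)→(0, 6): d=(-20,2) right/bottom  bias=-1
    (7,0)@(15, 1): e=[0,14,70] → █  [on edge]
    (8,0)@(17, 1): e=[12,6,66] → █
    (9,0)@(19, 1): e=[24,-2,62] → ·
    (4,1)@(9, 3): e=[0,42,42] → █  [on edge]
    (5,1)@(11, 3): e=[12,34,38] → █
    (6,1)@(13, 3): e=[24,26,34] → █
    (9,1)@(19, 3): e=[60,2,22] → █
    (10,1)@(21, 3): e=[72,-6,18] → ·
    (1,2)@(3, 5): e=[0,70,14] → █  [on edge]
    (2,2)@(5, 5): e=[12,62,10] → █
    (3,2)@(7, 5): e=[24,54,6] → █
    (5,2)@(11, 5): e=[48,38,-2] → ·
  covered (12 px):
    · · · · · · · █ █ · · ·
    · · · · █ █ █ █ █ █ · ·
    · █ █ █ █ · · · · · · ·
    · · · · · · · · · · · ·
    · · · · · · · · · · · ·
    · · · · · · · · · · · ·
    · · · · · · · · · · · ·
    · · · · · · · · · · · ·
T4:
  2·area = 16  (B↔C swapped to make it positive)
  edge (18, 4)→(2, 0): d=(-16,-4) top-left  bias=+0
  edge (2, 0)→(18, 3): d=(16,3) right/bottom  bias=-1
  edge (18, 3)→(18, 4): d=(0,1) right/bottom  bias=-1
    (3,0)@(7, 1): e=[4,1,11] → █
    (4,0)@(9, 1): e=[12,-5,9] → ·
    (3,1)@(7, 3): e=[-28,33,11] → ·
    (7,1)@(15, 3): e=[4,9,3] → █
    (8,1)@(17, 3): e=[12,3,1] → █
    (9,1)@(19, 3): e=[20,-3,-1] → ·
    (7,2)@(15, 5): e=[-28,41,3] → ·
    (8,2)@(17, 5): e=[-20,35,1] → ·
  covered (3 px):
    · · · █ · · · · · · · ·
    · · · · · · · █ █ · · ·
    · · · · · · · · · · · ·
    · · · · · · · · · · · ·
    · · · · · · · · · · · ·
    · · · · · · · · · · · ·
    · · · · · · · · · · · ·
    · · · · · · · · · · · ·

Final: [[3,0],[7,1],[8,1]]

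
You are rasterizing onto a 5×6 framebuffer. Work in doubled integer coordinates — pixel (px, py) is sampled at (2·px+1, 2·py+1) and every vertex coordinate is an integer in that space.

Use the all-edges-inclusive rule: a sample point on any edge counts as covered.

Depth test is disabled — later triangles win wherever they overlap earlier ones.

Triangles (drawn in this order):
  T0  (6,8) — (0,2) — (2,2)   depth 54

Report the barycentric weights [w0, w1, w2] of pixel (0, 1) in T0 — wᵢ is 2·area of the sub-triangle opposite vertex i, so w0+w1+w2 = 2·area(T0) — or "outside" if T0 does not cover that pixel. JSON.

T0:
  2·area = 12
  edge (6, 8)→(0, 2): d=(-6,-6) inclusive
  edge (0, 2)→(2, 2): d=(2,0) inclusive
  edge (2, 2)→(6, 8): d=(4,6) inclusive
    (0,1)@(1, 3): e=[0,2,10] → X  [on edge]
    (1,1)@(3, 3): e=[12,2,-2] → .
    (0,2)@(1, 5): e=[-12,6,18] → .
    (1,2)@(3, 5): e=[0,6,6] → X  [on edge]
    (2,2)@(5, 5): e=[12,6,-6] → .
    (1,3)@(3, 7): e=[-12,10,14] → .
    (2,3)@(5, 7): e=[0,10,2] → X  [on edge]
    (3,3)@(7, 7): e=[12,10,-10] → .
    (2,4)@(5, 9): e=[-12,14,10] → .
    (3,4)@(7, 9): e=[0,14,-2] → .  [on edge]
    (4,5)@(9, 11): e=[0,18,-6] → .  [on edge]
  covered (3 px):
    . . . . .
    X . . . .
    . X . . .
    . . X . .
    . . . . .
    . . . . .

Answer: [2,10,0]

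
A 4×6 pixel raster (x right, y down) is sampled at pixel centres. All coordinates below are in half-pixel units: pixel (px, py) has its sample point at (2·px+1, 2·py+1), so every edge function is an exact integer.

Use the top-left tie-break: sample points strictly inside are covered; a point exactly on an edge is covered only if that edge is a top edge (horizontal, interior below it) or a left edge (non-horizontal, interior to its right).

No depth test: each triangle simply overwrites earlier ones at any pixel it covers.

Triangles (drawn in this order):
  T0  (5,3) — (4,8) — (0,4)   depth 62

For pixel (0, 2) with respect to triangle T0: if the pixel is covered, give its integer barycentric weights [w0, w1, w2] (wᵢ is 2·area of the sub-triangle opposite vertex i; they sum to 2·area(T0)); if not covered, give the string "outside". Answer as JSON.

T0:
  2·area = 24
  edge (5, 3)→(4, 8): d=(-1,5) right/bottom  bias=-1
  edge (4, 8)→(0, 4): d=(-4,-4) top-left  bias=+0
  edge (0, 4)→(5, 3): d=(5,-1) top-left  bias=+0
    (2,1)@(5, 3): e=[0,24,0] → ·  [on edge]
    (0,2)@(1, 5): e=[18,0,6] → █  [on edge]
    (1,2)@(3, 5): e=[8,8,8] → █
    (2,2)@(5, 5): e=[-2,16,10] → ·
    (0,3)@(1, 7): e=[16,-8,16] → ·
    (1,3)@(3, 7): e=[6,0,18] → █  [on edge]
    (2,3)@(5, 7): e=[-4,8,20] → ·
    (1,4)@(3, 9): e=[4,-8,28] → ·
    (2,4)@(5, 9): e=[-6,0,30] → ·  [on edge]
    (3,5)@(7, 11): e=[-18,0,42] → ·  [on edge]
  covered (3 px):
    · · · ·
    · · · ·
    █ █ · ·
    · █ · ·
    · · · ·
    · · · ·

Result: [0,6,18]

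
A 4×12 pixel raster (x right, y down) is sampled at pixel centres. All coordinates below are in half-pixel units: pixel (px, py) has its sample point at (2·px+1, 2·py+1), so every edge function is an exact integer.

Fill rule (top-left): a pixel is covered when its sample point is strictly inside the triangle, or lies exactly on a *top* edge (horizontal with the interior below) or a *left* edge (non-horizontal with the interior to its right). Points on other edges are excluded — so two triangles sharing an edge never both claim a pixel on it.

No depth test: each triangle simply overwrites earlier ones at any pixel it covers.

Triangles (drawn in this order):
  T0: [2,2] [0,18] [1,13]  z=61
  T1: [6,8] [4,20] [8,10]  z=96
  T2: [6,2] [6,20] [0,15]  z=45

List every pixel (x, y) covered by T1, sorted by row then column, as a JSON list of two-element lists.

T0:
  2·area = 6  (B↔C swapped to make it positive)
  edge (2, 2)→(1, 13): d=(-1,11) right/bottom  bias=-1
  edge (1, 13)→(0, 18): d=(-1,5) right/bottom  bias=-1
  edge (0, 18)→(2, 2): d=(2,-16) top-left  bias=+0
    (1,1)@(3, 3): e=[-12,0,18] → .  [on edge]
    (0,5)@(1, 11): e=[2,2,2] → X
    (1,5)@(3, 11): e=[-20,-8,34] → .
    (0,6)@(1, 13): e=[0,0,6] → .  [on edge]
  covered (1 px):
    . . . .
    . . . .
    . . . .
    . . . .
    . . . .
    X . . .
    . . . .
    . . . .
    . . . .
    . . . .
    . . . .
    . . . .
T1:
  2·area = 28  (B↔C swapped to make it positive)
  edge (6, 8)→(8, 10): d=(2,2) right/bottom  bias=-1
  edge (8, 10)→(4, 20): d=(-4,10) right/bottom  bias=-1
  edge (4, 20)→(6, 8): d=(2,-12) top-left  bias=+0
    (0,1)@(1, 3): e=[0,98,-70] → .  [on edge]
    (1,2)@(3, 5): e=[0,70,-42] → .  [on edge]
    (2,3)@(5, 7): e=[0,42,-14] → .  [on edge]
    (3,4)@(7, 9): e=[0,14,14] → .  [on edge]
    (3,5)@(7, 11): e=[4,6,18] → X
    (3,6)@(7, 13): e=[8,-2,22] → .
    (2,7)@(5, 15): e=[16,10,2] → X
    (3,7)@(7, 15): e=[12,-10,26] → .
    (2,8)@(5, 17): e=[20,2,6] → X
    (3,8)@(7, 17): e=[16,-18,30] → .
    (2,9)@(5, 19): e=[24,-6,10] → .
  covered (3 px):
    . . . .
    . . . .
    . . . .
    . . . .
    . . . .
    . . . X
    . . . .
    . . X .
    . . X .
    . . . .
    . . . .
    . . . .
T2:
  2·area = 108
  edge (6, 2)→(6, 20): d=(0,18) right/bottom  bias=-1
  edge (6, 20)→(0, 15): d=(-6,-5) top-left  bias=+0
  edge (0, 15)→(6, 2): d=(6,-13) top-left  bias=+0
    (2,2)@(5, 5): e=[18,85,5] → X
    (3,2)@(7, 5): e=[-18,95,31] → .
    (2,3)@(5, 7): e=[18,73,17] → X
    (3,3)@(7, 7): e=[-18,83,43] → .
    (1,4)@(3, 9): e=[54,51,3] → X
    (3,4)@(7, 9): e=[-18,71,55] → .
    (1,5)@(3, 11): e=[54,39,15] → X
    (3,5)@(7, 11): e=[-18,59,67] → .
    (0,6)@(1, 13): e=[90,17,1] → X
    (3,6)@(7, 13): e=[-18,47,79] → .
    (0,7)@(1, 15): e=[90,5,13] → X
    (3,7)@(7, 15): e=[-18,35,91] → .
  covered (15 px):
    . . . .
    . . . .
    . . X .
    . . X .
    . X X .
    . X X .
    X X X .
    X X X .
    . X X .
    . . X .
    . . . .
    . . . .

Result: [[3,5],[2,7],[2,8]]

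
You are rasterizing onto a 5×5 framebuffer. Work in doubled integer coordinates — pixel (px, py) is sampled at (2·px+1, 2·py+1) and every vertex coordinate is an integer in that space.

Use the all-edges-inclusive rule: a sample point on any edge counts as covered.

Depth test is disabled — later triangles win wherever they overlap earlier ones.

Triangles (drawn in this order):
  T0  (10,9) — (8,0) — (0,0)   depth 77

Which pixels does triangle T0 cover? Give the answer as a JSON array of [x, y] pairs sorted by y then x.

T0:
  2·area = 72  (B↔C swapped to make it positive)
  edge (10, 9)→(0, 0): d=(-10,-9) inclusive
  edge (0, 0)→(8, 0): d=(8,0) inclusive
  edge (8, 0)→(10, 9): d=(2,9) inclusive
    (1,0)@(3, 1): e=[17,8,47] → █
    (2,0)@(5, 1): e=[35,8,29] → █
    (3,0)@(7, 1): e=[53,8,11] → █
    (4,0)@(9, 1): e=[71,8,-7] → ·
    (1,1)@(3, 3): e=[-3,24,51] → ·
    (2,1)@(5, 3): e=[15,24,33] → █
    (4,1)@(9, 3): e=[51,24,-3] → ·
    (2,2)@(5, 5): e=[-5,40,37] → ·
    (3,2)@(7, 5): e=[13,40,19] → █
    (4,2)@(9, 5): e=[31,40,1] → █
    (3,3)@(7, 7): e=[-7,56,23] → ·
    (4,3)@(9, 7): e=[11,56,5] → █
  covered (8 px):
    · █ █ █ ·
    · · █ █ ·
    · · · █ █
    · · · · █
    · · · · ·

Result: [[1,0],[2,0],[3,0],[2,1],[3,1],[3,2],[4,2],[4,3]]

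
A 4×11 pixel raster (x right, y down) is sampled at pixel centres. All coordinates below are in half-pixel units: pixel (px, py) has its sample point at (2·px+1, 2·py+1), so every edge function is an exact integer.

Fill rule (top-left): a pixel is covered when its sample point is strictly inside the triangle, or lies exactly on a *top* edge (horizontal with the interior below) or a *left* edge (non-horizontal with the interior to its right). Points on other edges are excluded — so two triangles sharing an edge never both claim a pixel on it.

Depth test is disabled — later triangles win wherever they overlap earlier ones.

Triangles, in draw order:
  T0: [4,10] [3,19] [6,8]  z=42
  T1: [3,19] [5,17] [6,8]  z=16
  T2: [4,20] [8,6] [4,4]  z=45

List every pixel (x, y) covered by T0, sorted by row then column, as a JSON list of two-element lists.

T0:
  2·area = 16  (B↔C swapped to make it positive)
  edge (4, 10)→(6, 8): d=(2,-2) top-left  bias=+0
  edge (6, 8)→(3, 19): d=(-3,11) right/bottom  bias=-1
  edge (3, 19)→(4, 10): d=(1,-9) top-left  bias=+0
    (2,0)@(5, 1): e=[-16,32,0] → ·  [on edge]
    (3,3)@(7, 7): e=[0,-8,24] → ·  [on edge]
    (2,4)@(5, 9): e=[0,8,8] → #  [on edge]
    (3,4)@(7, 9): e=[4,-14,26] → ·
    (1,5)@(3, 11): e=[0,24,-8] → ·  [on edge]
    (2,5)@(5, 11): e=[4,2,10] → #
    (3,5)@(7, 11): e=[8,-20,28] → ·
    (0,6)@(1, 13): e=[0,40,-24] → ·  [on edge]
    (2,6)@(5, 13): e=[8,-4,12] → ·
    (1,9)@(3, 19): e=[16,0,0] → ·  [on edge]
  covered (2 px):
    · · · ·
    · · · ·
    · · · ·
    · · · ·
    · · # ·
    · · # ·
    · · · ·
    · · · ·
    · · · ·
    · · · ·
    · · · ·
T1:
  2·area = 16  (B↔C swapped to make it positive)
  edge (3, 19)→(6, 8): d=(3,-11) top-left  bias=+0
  edge (6, 8)→(5, 17): d=(-1,9) right/bottom  bias=-1
  edge (5, 17)→(3, 19): d=(-2,2) right/bottom  bias=-1
    (2,6)@(5, 13): e=[4,4,8] → #
    (3,6)@(7, 13): e=[26,-14,4] → ·
    (2,7)@(5, 15): e=[10,2,4] → #
    (3,7)@(7, 15): e=[32,-16,0] → ·  [on edge]
    (2,8)@(5, 17): e=[16,0,0] → ·  [on edge]
    (1,9)@(3, 19): e=[0,16,0] → ·  [on edge]
    (0,10)@(1, 21): e=[-16,32,0] → ·  [on edge]
  covered (2 px):
    · · · ·
    · · · ·
    · · · ·
    · · · ·
    · · · ·
    · · · ·
    · · # ·
    · · # ·
    · · · ·
    · · · ·
    · · · ·
T2:
  2·area = 64  (B↔C swapped to make it positive)
  edge (4, 20)→(4, 4): d=(0,-16) top-left  bias=+0
  edge (4, 4)→(8, 6): d=(4,2) right/bottom  bias=-1
  edge (8, 6)→(4, 20): d=(-4,14) right/bottom  bias=-1
    (2,2)@(5, 5): e=[16,2,46] → #
    (3,2)@(7, 5): e=[48,-2,18] → ·
    (2,3)@(5, 7): e=[16,10,38] → #
    (3,3)@(7, 7): e=[48,6,10] → #
    (2,4)@(5, 9): e=[16,18,30] → #
    (2,5)@(5, 11): e=[16,26,22] → #
    (3,5)@(7, 11): e=[48,22,-6] → ·
    (2,6)@(5, 13): e=[16,34,14] → #
    (3,6)@(7, 13): e=[48,30,-14] → ·
    (2,7)@(5, 15): e=[16,42,6] → #
    (3,7)@(7, 15): e=[48,38,-22] → ·
    (2,8)@(5, 17): e=[16,50,-2] → ·
  covered (8 px):
    · · · ·
    · · · ·
    · · # ·
    · · # #
    · · # #
    · · # ·
    · · # ·
    · · # ·
    · · · ·
    · · · ·
    · · · ·

Final: [[2,4],[2,5]]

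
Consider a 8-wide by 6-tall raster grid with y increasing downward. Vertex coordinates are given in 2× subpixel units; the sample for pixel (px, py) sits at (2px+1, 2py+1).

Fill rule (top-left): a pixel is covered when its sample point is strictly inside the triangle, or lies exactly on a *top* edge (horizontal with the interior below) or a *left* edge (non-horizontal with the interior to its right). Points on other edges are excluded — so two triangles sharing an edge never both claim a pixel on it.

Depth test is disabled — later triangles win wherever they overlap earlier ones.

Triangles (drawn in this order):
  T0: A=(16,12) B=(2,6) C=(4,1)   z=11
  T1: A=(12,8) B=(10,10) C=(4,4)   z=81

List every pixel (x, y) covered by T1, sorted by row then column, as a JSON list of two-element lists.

T0:
  2·area = 82
  edge (16, 12)→(2, 6): d=(-14,-6) top-left  bias=+0
  edge (2, 6)→(4, 1): d=(2,-5) top-left  bias=+0
  edge (4, 1)→(16, 12): d=(12,11) right/bottom  bias=-1
    (2,1)@(5, 3): e=[60,9,13] → X
    (3,1)@(7, 3): e=[72,19,-9] → .
    (1,2)@(3, 5): e=[20,3,59] → X
    (3,2)@(7, 5): e=[44,23,15] → X
    (4,2)@(9, 5): e=[56,33,-7] → .
    (1,3)@(3, 7): e=[-8,7,83] → .
    (2,3)@(5, 7): e=[4,17,61] → X
    (4,3)@(9, 7): e=[28,37,17] → X
    (5,3)@(11, 7): e=[40,47,-5] → .
    (2,4)@(5, 9): e=[-24,21,85] → .
    (3,4)@(7, 9): e=[-12,31,63] → .
    (4,4)@(9, 9): e=[0,41,41] → X  [on edge]
  covered (9 px):
    . . . . . . . .
    . . X . . . . .
    . X X X . . . .
    . . X X X . . .
    . . . . X X . .
    . . . . . . . .
T1:
  2·area = 24
  edge (12, 8)→(10, 10): d=(-2,2) right/bottom  bias=-1
  edge (10, 10)→(4, 4): d=(-6,-6) top-left  bias=+0
  edge (4, 4)→(12, 8): d=(8,4) right/bottom  bias=-1
    (0,0)@(1, 1): e=[36,0,-12] → .  [on edge]
    (1,1)@(3, 3): e=[28,0,-4] → .  [on edge]
    (2,2)@(5, 5): e=[20,0,4] → X  [on edge]
    (3,2)@(7, 5): e=[16,12,-4] → .
    (7,2)@(15, 5): e=[0,60,-36] → .  [on edge]
    (2,3)@(5, 7): e=[16,-12,20] → .
    (3,3)@(7, 7): e=[12,0,12] → X  [on edge]
    (4,3)@(9, 7): e=[8,12,4] → X
    (5,3)@(11, 7): e=[4,24,-4] → .
    (6,3)@(13, 7): e=[0,36,-12] → .  [on edge]
    (3,4)@(7, 9): e=[8,-12,28] → .
    (4,4)@(9, 9): e=[4,0,20] → X  [on edge]
    (5,4)@(11, 9): e=[0,12,12] → .  [on edge]
    (4,5)@(9, 11): e=[0,-12,36] → .  [on edge]
    (5,5)@(11, 11): e=[-4,0,28] → .  [on edge]
  covered (4 px):
    . . . . . . . .
    . . . . . . . .
    . . X . . . . .
    . . . X X . . .
    . . . . X . . .
    . . . . . . . .

Answer: [[2,2],[3,3],[4,3],[4,4]]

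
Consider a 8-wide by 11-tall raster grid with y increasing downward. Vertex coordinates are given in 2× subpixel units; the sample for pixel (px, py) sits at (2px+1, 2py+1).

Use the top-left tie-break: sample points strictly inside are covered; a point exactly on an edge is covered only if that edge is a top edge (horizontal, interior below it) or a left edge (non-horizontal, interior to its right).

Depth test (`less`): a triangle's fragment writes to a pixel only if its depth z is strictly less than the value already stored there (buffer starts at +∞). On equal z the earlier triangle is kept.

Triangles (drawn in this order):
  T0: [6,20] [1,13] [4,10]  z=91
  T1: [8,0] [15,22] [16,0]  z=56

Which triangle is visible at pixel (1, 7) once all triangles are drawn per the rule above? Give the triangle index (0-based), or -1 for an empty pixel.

T0:
  2·area = 36
  edge (6, 20)→(1, 13): d=(-5,-7) top-left  bias=+0
  edge (1, 13)→(4, 10): d=(3,-3) top-left  bias=+0
  edge (4, 10)→(6, 20): d=(2,10) right/bottom  bias=-1
    (6,0)@(13, 1): e=[144,0,-108] → ·  [on edge]
    (5,1)@(11, 3): e=[120,0,-84] → ·  [on edge]
    (1,2)@(3, 5): e=[54,-18,0] → ·  [on edge]
    (4,2)@(9, 5): e=[96,0,-60] → ·  [on edge]
    (3,3)@(7, 7): e=[72,0,-36] → ·  [on edge]
    (2,4)@(5, 9): e=[48,0,-12] → ·  [on edge]
    (1,5)@(3, 11): e=[24,0,12] → █  [on edge]
    (2,5)@(5, 11): e=[38,6,-8] → ·
    (0,6)@(1, 13): e=[0,0,36] → █  [on edge]
    (2,6)@(5, 13): e=[28,12,-4] → ·
    (0,7)@(1, 15): e=[-10,6,40] → ·
    (1,7)@(3, 15): e=[4,12,20] → █
    (2,7)@(5, 15): e=[18,18,0] → ·  [on edge]
  covered (5 px):
    · · · · · · · ·
    · · · · · · · ·
    · · · · · · · ·
    · · · · · · · ·
    · · · · · · · ·
    · █ · · · · · ·
    █ █ · · · · · ·
    · █ · · · · · ·
    · · █ · · · · ·
    · · · · · · · ·
    · · · · · · · ·
T1:
  2·area = 176  (B↔C swapped to make it positive)
  edge (8, 0)→(16, 0): d=(8,0) top-left  bias=+0
  edge (16, 0)→(15, 22): d=(-1,22) right/bottom  bias=-1
  edge (15, 22)→(8, 0): d=(-7,-22) top-left  bias=+0
    (4,0)@(9, 1): e=[8,153,15] → █
    (5,0)@(11, 1): e=[8,109,59] → █
    (6,0)@(13, 1): e=[8,65,103] → █
    (7,0)@(15, 1): e=[8,21,147] → █
    (4,1)@(9, 3): e=[24,151,1] → █
    (4,2)@(9, 5): e=[40,149,-13] → ·
    (5,2)@(11, 5): e=[40,105,31] → █
    (5,3)@(11, 7): e=[56,103,17] → █
    (5,4)@(11, 9): e=[72,101,3] → █
    (5,5)@(11, 11): e=[88,99,-11] → ·
    (6,5)@(13, 11): e=[88,55,33] → █
    (6,6)@(13, 13): e=[104,53,19] → █
  covered (26 px):
    · · · · █ █ █ █
    · · · · █ █ █ █
    · · · · · █ █ █
    · · · · · █ █ █
    · · · · · █ █ █
    · · · · · · █ █
    · · · · · · █ █
    · · · · · · █ █
    · · · · · · · █
    · · · · · · · █
    · · · · · · · █

Z-buffer (winner per pixel, '.' = empty):
  . . . . 1 1 1 1
  . . . . 1 1 1 1
  . . . . . 1 1 1
  . . . . . 1 1 1
  . . . . . 1 1 1
  . 0 . . . . 1 1
  0 0 . . . . 1 1
  . 0 . . . . 1 1
  . . 0 . . . . 1
  . . . . . . . 1
  . . . . . . . 1

Answer: 0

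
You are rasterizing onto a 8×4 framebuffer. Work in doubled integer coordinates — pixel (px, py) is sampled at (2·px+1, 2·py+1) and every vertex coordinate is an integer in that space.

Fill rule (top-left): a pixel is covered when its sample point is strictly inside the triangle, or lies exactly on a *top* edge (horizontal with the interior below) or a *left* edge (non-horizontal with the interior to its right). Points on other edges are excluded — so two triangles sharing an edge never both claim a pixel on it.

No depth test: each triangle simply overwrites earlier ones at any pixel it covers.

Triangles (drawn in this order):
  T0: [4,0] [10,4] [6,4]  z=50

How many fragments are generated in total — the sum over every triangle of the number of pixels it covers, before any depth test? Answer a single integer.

T0:
  2·area = 16
  edge (4, 0)→(10, 4): d=(6,4) right/bottom  bias=-1
  edge (10, 4)→(6, 4): d=(-4,0) right/bottom  bias=-1
  edge (6, 4)→(4, 0): d=(-2,-4) top-left  bias=+0
    (2,0)@(5, 1): e=[2,12,2] → #
    (3,0)@(7, 1): e=[-6,12,10] → ·
    (2,1)@(5, 3): e=[14,4,-2] → ·
    (3,1)@(7, 3): e=[6,4,6] → #
    (4,1)@(9, 3): e=[-2,4,14] → ·
    (3,2)@(7, 5): e=[18,-4,2] → ·
  covered (2 px):
    · · # · · · · ·
    · · · # · · · ·
    · · · · · · · ·
    · · · · · · · ·

Result: 2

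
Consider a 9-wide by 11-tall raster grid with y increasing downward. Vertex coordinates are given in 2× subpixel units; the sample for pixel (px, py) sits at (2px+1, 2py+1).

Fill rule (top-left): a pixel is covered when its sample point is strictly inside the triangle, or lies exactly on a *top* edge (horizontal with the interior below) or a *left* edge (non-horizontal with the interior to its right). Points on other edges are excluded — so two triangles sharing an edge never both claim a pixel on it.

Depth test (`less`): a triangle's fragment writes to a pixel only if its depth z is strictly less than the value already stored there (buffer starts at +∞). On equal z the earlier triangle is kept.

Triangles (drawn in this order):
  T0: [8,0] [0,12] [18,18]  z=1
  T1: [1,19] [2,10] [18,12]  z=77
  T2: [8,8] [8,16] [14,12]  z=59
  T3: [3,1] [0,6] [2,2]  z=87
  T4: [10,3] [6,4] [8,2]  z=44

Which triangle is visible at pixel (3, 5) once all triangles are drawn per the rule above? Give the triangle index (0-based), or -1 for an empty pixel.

T0:
  2·area = 264  (B↔C swapped to make it positive)
  edge (8, 0)→(18, 18): d=(10,18) right/bottom  bias=-1
  edge (18, 18)→(0, 12): d=(-18,-6) top-left  bias=+0
  edge (0, 12)→(8, 0): d=(8,-12) top-left  bias=+0
    (3,1)@(7, 3): e=[48,204,12] → #
    (4,1)@(9, 3): e=[12,216,36] → #
    (5,1)@(11, 3): e=[-24,228,60] → ·
    (2,2)@(5, 5): e=[104,156,4] → #
    (5,2)@(11, 5): e=[-4,192,76] → ·
    (2,3)@(5, 7): e=[124,120,20] → #
    (5,3)@(11, 7): e=[16,156,92] → #
    (6,3)@(13, 7): e=[-20,168,116] → ·
    (1,4)@(3, 9): e=[180,72,12] → #
    (6,4)@(13, 9): e=[0,132,132] → ·  [on edge]
    (0,5)@(1, 11): e=[236,24,4] → #
    (6,5)@(13, 11): e=[20,96,148] → #
    (1,6)@(3, 13): e=[220,0,44] → #  [on edge]
    (4,7)@(9, 15): e=[132,0,132] → #  [on edge]
    (7,8)@(15, 17): e=[44,0,220] → #  [on edge]
  covered (34 px):
    · · · · · · · · ·
    · · · # # · · · ·
    · · # # # · · · ·
    · · # # # # · · ·
    · # # # # # · · ·
    # # # # # # # · ·
    · # # # # # # # ·
    · · · · # # # # ·
    · · · · · · · # #
    · · · · · · · · ·
    · · · · · · · · ·
T1:
  2·area = 146
  edge (1, 19)→(2, 10): d=(1,-9) top-left  bias=+0
  edge (2, 10)→(18, 12): d=(16,2) right/bottom  bias=-1
  edge (18, 12)→(1, 19): d=(-17,7) right/bottom  bias=-1
    (1,0)@(3, 1): e=[0,-146,292] → ·  [on edge]
    (1,5)@(3, 11): e=[10,14,122] → #
    (2,5)@(5, 11): e=[28,10,108] → #
    (3,5)@(7, 11): e=[46,6,94] → #
    (4,5)@(9, 11): e=[64,2,80] → #
    (5,5)@(11, 11): e=[82,-2,66] → ·
    (1,6)@(3, 13): e=[12,46,88] → #
    (5,6)@(11, 13): e=[84,30,32] → #
    (6,6)@(13, 13): e=[102,26,18] → #
    (7,6)@(15, 13): e=[120,22,4] → #
    (8,6)@(17, 13): e=[138,18,-10] → ·
    (1,7)@(3, 15): e=[14,78,54] → #
    (0,9)@(1, 19): e=[0,146,0] → ·  [on edge]
  covered (17 px):
    · · · · · · · · ·
    · · · · · · · · ·
    · · · · · · · · ·
    · · · · · · · · ·
    · · · · · · · · ·
    · # # # # · · · ·
    · # # # # # # # ·
    · # # # # · · · ·
    · # # · · · · · ·
    · · · · · · · · ·
    · · · · · · · · ·
T2:
  2·area = 48  (B↔C swapped to make it positive)
  edge (8, 8)→(14, 12): d=(6,4) right/bottom  bias=-1
  edge (14, 12)→(8, 16): d=(-6,4) right/bottom  bias=-1
  edge (8, 16)→(8, 8): d=(0,-8) top-left  bias=+0
    (4,4)@(9, 9): e=[2,38,8] → #
    (5,4)@(11, 9): e=[-6,30,24] → ·
    (4,5)@(9, 11): e=[14,26,8] → #
    (5,5)@(11, 11): e=[6,18,24] → #
    (6,5)@(13, 11): e=[-2,10,40] → ·
    (4,6)@(9, 13): e=[26,14,8] → #
    (6,6)@(13, 13): e=[10,-2,40] → ·
    (4,7)@(9, 15): e=[38,2,8] → #
    (5,7)@(11, 15): e=[30,-6,24] → ·
    (4,8)@(9, 17): e=[50,-10,8] → ·
  covered (6 px):
    · · · · · · · · ·
    · · · · · · · · ·
    · · · · · · · · ·
    · · · · · · · · ·
    · · · · # · · · ·
    · · · · # # · · ·
    · · · · # # · · ·
    · · · · # · · · ·
    · · · · · · · · ·
    · · · · · · · · ·
    · · · · · · · · ·
T3:
  2·area = 2
  edge (3, 1)→(0, 6): d=(-3,5) right/bottom  bias=-1
  edge (0, 6)→(2, 2): d=(2,-4) top-left  bias=+0
  edge (2, 2)→(3, 1): d=(1,-1) top-left  bias=+0
    (1,0)@(3, 1): e=[0,2,0] → ·  [on edge]
    (0,1)@(1, 3): e=[4,-2,0] → ·  [on edge]
  covered (0 px):
    · · · · · · · · ·
    · · · · · · · · ·
    · · · · · · · · ·
    · · · · · · · · ·
    · · · · · · · · ·
    · · · · · · · · ·
    · · · · · · · · ·
    · · · · · · · · ·
    · · · · · · · · ·
    · · · · · · · · ·
    · · · · · · · · ·
T4:
  2·area = 6
  edge (10, 3)→(6, 4): d=(-4,1) right/bottom  bias=-1
  edge (6, 4)→(8, 2): d=(2,-2) top-left  bias=+0
  edge (8, 2)→(10, 3): d=(2,1) right/bottom  bias=-1
    (4,0)@(9, 1): e=[9,0,-3] → ·  [on edge]
    (3,1)@(7, 3): e=[3,0,3] → #  [on edge]
    (4,1)@(9, 3): e=[1,4,1] → #
    (5,1)@(11, 3): e=[-1,8,-1] → ·
    (2,2)@(5, 5): e=[-3,0,9] → ·  [on edge]
    (3,2)@(7, 5): e=[-5,4,7] → ·
    (4,2)@(9, 5): e=[-7,8,5] → ·
    (1,3)@(3, 7): e=[-9,0,15] → ·  [on edge]
    (0,4)@(1, 9): e=[-15,0,21] → ·  [on edge]
  covered (2 px):
    · · · · · · · · ·
    · · · # # · · · ·
    · · · · · · · · ·
    · · · · · · · · ·
    · · · · · · · · ·
    · · · · · · · · ·
    · · · · · · · · ·
    · · · · · · · · ·
    · · · · · · · · ·
    · · · · · · · · ·
    · · · · · · · · ·

Z-buffer (winner per pixel, '.' = empty):
  . . . . . . . . .
  . . . 0 0 . . . .
  . . 0 0 0 . . . .
  . . 0 0 0 0 . . .
  . 0 0 0 0 0 . . .
  0 0 0 0 0 0 0 . .
  . 0 0 0 0 0 0 0 .
  . 1 1 1 0 0 0 0 .
  . 1 1 . . . . 0 0
  . . . . . . . . .
  . . . . . . . . .

Final: 0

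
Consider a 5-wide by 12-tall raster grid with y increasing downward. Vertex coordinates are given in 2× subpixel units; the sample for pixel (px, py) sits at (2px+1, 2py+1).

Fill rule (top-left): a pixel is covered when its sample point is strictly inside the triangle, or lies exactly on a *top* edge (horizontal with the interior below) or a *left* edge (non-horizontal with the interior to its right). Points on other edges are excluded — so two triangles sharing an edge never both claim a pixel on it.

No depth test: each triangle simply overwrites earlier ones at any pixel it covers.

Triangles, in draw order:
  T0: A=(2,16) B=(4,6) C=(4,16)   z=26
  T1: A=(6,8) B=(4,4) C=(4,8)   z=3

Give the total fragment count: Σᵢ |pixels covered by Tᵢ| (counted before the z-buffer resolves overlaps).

T0:
  2·area = 20
  edge (2, 16)→(4, 6): d=(2,-10) top-left  bias=+0
  edge (4, 6)→(4, 16): d=(0,10) right/bottom  bias=-1
  edge (4, 16)→(2, 16): d=(-2,0) right/bottom  bias=-1
    (2,0)@(5, 1): e=[0,-10,30] → ·  [on edge]
    (1,5)@(3, 11): e=[0,10,10] → #  [on edge]
    (2,5)@(5, 11): e=[20,-10,10] → ·
    (1,6)@(3, 13): e=[4,10,6] → #
    (2,6)@(5, 13): e=[24,-10,6] → ·
    (1,7)@(3, 15): e=[8,10,2] → #
    (2,7)@(5, 15): e=[28,-10,2] → ·
    (1,8)@(3, 17): e=[12,10,-2] → ·
    (0,10)@(1, 21): e=[0,30,-10] → ·  [on edge]
  covered (3 px):
    · · · · ·
    · · · · ·
    · · · · ·
    · · · · ·
    · · · · ·
    · # · · ·
    · # · · ·
    · # · · ·
    · · · · ·
    · · · · ·
    · · · · ·
    · · · · ·
T1:
  2·area = 8  (B↔C swapped to make it positive)
  edge (6, 8)→(4, 8): d=(-2,0) right/bottom  bias=-1
  edge (4, 8)→(4, 4): d=(0,-4) top-left  bias=+0
  edge (4, 4)→(6, 8): d=(2,4) right/bottom  bias=-1
    (2,3)@(5, 7): e=[2,4,2] → #
    (3,3)@(7, 7): e=[2,12,-6] → ·
    (2,4)@(5, 9): e=[-2,4,6] → ·
  covered (1 px):
    · · · · ·
    · · · · ·
    · · · · ·
    · · # · ·
    · · · · ·
    · · · · ·
    · · · · ·
    · · · · ·
    · · · · ·
    · · · · ·
    · · · · ·
    · · · · ·

Result: 4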